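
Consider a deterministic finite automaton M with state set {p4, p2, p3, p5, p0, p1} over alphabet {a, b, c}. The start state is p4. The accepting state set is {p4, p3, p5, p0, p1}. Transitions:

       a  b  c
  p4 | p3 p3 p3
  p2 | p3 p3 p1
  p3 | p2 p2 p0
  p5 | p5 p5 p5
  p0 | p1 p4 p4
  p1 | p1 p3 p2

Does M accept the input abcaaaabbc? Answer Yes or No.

Trace: p4 -a-> p3 -b-> p2 -c-> p1 -a-> p1 -a-> p1 -a-> p1 -a-> p1 -b-> p3 -b-> p2 -c-> p1
End state p1 is accepting.

Yes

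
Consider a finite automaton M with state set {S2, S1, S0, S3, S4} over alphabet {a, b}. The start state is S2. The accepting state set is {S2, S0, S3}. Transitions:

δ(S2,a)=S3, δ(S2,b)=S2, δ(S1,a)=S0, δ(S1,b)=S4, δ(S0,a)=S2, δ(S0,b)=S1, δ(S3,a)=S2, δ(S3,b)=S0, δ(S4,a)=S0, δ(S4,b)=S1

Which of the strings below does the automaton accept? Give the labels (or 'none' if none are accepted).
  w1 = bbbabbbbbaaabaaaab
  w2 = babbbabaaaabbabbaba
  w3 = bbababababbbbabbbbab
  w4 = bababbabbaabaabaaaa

w1: S2 → S2 → S2 → S2 → S3 → S0 → S1 → S4 → S1 → S4 → S0 → S2 → S3 → S0 → S2 → S3 → S2 → S3 → S0  → end S0, accepted
w2: S2 → S2 → S3 → S0 → S1 → S4 → S0 → S1 → S0 → S2 → S3 → S2 → S2 → S2 → S3 → S0 → S1 → S0 → S1 → S0  → end S0, accepted
w3: S2 → S2 → S2 → S3 → S0 → S2 → S2 → S3 → S0 → S2 → S2 → S2 → S2 → S2 → S3 → S0 → S1 → S4 → S1 → S0 → S1  → end S1, rejected
w4: S2 → S2 → S3 → S0 → S2 → S2 → S2 → S3 → S0 → S1 → S0 → S2 → S2 → S3 → S2 → S2 → S3 → S2 → S3 → S2  → end S2, accepted

w1, w2, w4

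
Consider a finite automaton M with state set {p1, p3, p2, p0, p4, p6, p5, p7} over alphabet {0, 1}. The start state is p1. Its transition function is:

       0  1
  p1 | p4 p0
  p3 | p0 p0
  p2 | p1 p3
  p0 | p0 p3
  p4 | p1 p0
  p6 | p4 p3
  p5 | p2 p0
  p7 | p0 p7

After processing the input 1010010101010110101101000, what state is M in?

p0

Trace: p1 -1-> p0 -0-> p0 -1-> p3 -0-> p0 -0-> p0 -1-> p3 -0-> p0 -1-> p3 -0-> p0 -1-> p3 -0-> p0 -1-> p3 -0-> p0 -1-> p3 -1-> p0 -0-> p0 -1-> p3 -0-> p0 -1-> p3 -1-> p0 -0-> p0 -1-> p3 -0-> p0 -0-> p0 -0-> p0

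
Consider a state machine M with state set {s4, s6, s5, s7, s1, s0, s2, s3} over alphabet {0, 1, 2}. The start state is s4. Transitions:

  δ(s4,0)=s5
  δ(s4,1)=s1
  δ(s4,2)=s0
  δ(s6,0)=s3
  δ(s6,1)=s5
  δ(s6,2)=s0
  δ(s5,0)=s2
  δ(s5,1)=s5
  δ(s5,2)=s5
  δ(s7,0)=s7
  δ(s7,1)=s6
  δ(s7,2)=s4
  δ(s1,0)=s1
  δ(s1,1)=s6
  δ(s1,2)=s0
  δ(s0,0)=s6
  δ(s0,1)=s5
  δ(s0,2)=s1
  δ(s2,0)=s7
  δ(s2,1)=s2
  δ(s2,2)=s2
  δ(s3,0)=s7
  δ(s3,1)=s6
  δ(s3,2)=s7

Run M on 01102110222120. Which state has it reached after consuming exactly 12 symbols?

s6

s4 → s5 → s5 → s5 → s2 → s2 → s2 → s2 → s7 → s4 → s0 → s1 → s6
After 12 symbols: s6.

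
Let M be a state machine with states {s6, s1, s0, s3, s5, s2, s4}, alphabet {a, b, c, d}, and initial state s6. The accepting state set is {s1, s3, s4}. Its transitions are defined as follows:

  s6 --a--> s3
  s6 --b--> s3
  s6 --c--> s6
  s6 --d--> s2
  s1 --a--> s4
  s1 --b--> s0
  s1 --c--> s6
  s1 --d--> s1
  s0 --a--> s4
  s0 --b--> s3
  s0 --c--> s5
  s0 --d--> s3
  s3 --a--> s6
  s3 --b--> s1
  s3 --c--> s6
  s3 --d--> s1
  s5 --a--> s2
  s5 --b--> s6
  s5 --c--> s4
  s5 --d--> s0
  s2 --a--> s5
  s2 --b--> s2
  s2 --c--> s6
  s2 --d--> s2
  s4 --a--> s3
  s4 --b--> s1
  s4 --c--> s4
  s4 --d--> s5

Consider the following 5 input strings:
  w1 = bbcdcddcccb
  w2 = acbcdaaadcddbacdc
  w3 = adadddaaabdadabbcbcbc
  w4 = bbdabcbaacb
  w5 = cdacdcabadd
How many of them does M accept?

3

w1:
  start at s6
  read 'b': s6 → s3
  read 'b': s3 → s1
  read 'c': s1 → s6
  read 'd': s6 → s2
  read 'c': s2 → s6
  read 'd': s6 → s2
  read 'd': s2 → s2
  read 'c': s2 → s6
  read 'c': s6 → s6
  read 'c': s6 → s6
  read 'b': s6 → s3
  end s3, accepted
w2:
  start at s6
  read 'a': s6 → s3
  read 'c': s3 → s6
  read 'b': s6 → s3
  read 'c': s3 → s6
  read 'd': s6 → s2
  read 'a': s2 → s5
  read 'a': s5 → s2
  read 'a': s2 → s5
  read 'd': s5 → s0
  read 'c': s0 → s5
  read 'd': s5 → s0
  read 'd': s0 → s3
  read 'b': s3 → s1
  read 'a': s1 → s4
  read 'c': s4 → s4
  read 'd': s4 → s5
  read 'c': s5 → s4
  end s4, accepted
w3:
  start at s6
  read 'a': s6 → s3
  read 'd': s3 → s1
  read 'a': s1 → s4
  read 'd': s4 → s5
  read 'd': s5 → s0
  read 'd': s0 → s3
  read 'a': s3 → s6
  read 'a': s6 → s3
  read 'a': s3 → s6
  read 'b': s6 → s3
  read 'd': s3 → s1
  read 'a': s1 → s4
  read 'd': s4 → s5
  read 'a': s5 → s2
  read 'b': s2 → s2
  read 'b': s2 → s2
  read 'c': s2 → s6
  read 'b': s6 → s3
  read 'c': s3 → s6
  read 'b': s6 → s3
  read 'c': s3 → s6
  end s6, rejected
w4:
  start at s6
  read 'b': s6 → s3
  read 'b': s3 → s1
  read 'd': s1 → s1
  read 'a': s1 → s4
  read 'b': s4 → s1
  read 'c': s1 → s6
  read 'b': s6 → s3
  read 'a': s3 → s6
  read 'a': s6 → s3
  read 'c': s3 → s6
  read 'b': s6 → s3
  end s3, accepted
w5:
  start at s6
  read 'c': s6 → s6
  read 'd': s6 → s2
  read 'a': s2 → s5
  read 'c': s5 → s4
  read 'd': s4 → s5
  read 'c': s5 → s4
  read 'a': s4 → s3
  read 'b': s3 → s1
  read 'a': s1 → s4
  read 'd': s4 → s5
  read 'd': s5 → s0
  end s0, rejected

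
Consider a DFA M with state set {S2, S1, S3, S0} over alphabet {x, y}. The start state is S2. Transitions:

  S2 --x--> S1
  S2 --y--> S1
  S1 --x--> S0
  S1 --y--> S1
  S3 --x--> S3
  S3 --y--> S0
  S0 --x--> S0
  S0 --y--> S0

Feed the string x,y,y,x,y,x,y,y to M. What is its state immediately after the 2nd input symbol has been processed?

S1

S2 → S1 → S1
After 2 symbols: S1.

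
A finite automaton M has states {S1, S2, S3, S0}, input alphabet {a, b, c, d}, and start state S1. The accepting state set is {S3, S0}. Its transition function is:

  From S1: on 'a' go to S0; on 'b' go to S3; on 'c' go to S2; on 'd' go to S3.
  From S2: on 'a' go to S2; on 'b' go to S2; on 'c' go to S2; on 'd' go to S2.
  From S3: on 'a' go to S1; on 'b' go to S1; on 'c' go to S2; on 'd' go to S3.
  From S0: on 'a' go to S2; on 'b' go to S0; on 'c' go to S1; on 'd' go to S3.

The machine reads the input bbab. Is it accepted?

start at S1
read 'b': S1 → S3
read 'b': S3 → S1
read 'a': S1 → S0
read 'b': S0 → S0
End state S0 is accepting.

Yes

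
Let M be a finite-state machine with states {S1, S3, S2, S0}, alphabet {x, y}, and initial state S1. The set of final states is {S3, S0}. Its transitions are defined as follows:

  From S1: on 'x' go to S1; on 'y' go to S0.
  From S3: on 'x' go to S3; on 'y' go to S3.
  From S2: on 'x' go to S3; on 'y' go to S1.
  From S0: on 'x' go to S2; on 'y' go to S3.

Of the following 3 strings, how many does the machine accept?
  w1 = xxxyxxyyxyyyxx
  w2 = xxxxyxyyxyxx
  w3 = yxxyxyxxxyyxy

w1:
  start at S1
  read 'x': S1 → S1
  read 'x': S1 → S1
  read 'x': S1 → S1
  read 'y': S1 → S0
  read 'x': S0 → S2
  read 'x': S2 → S3
  read 'y': S3 → S3
  read 'y': S3 → S3
  read 'x': S3 → S3
  read 'y': S3 → S3
  read 'y': S3 → S3
  read 'y': S3 → S3
  read 'x': S3 → S3
  read 'x': S3 → S3
  end S3, accepted
w2:
  start at S1
  read 'x': S1 → S1
  read 'x': S1 → S1
  read 'x': S1 → S1
  read 'x': S1 → S1
  read 'y': S1 → S0
  read 'x': S0 → S2
  read 'y': S2 → S1
  read 'y': S1 → S0
  read 'x': S0 → S2
  read 'y': S2 → S1
  read 'x': S1 → S1
  read 'x': S1 → S1
  end S1, rejected
w3:
  start at S1
  read 'y': S1 → S0
  read 'x': S0 → S2
  read 'x': S2 → S3
  read 'y': S3 → S3
  read 'x': S3 → S3
  read 'y': S3 → S3
  read 'x': S3 → S3
  read 'x': S3 → S3
  read 'x': S3 → S3
  read 'y': S3 → S3
  read 'y': S3 → S3
  read 'x': S3 → S3
  read 'y': S3 → S3
  end S3, accepted

2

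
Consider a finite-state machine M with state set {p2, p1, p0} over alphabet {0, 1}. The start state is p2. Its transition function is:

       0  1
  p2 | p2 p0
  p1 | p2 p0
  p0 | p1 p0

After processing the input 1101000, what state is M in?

Trace: p2 -1-> p0 -1-> p0 -0-> p1 -1-> p0 -0-> p1 -0-> p2 -0-> p2

p2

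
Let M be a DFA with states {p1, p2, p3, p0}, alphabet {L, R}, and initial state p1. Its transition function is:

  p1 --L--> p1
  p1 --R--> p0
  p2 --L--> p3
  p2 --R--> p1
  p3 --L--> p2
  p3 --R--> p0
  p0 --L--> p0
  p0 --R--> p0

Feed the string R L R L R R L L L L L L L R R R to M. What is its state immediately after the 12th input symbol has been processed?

p0

p1 → p0 → p0 → p0 → p0 → p0 → p0 → p0 → p0 → p0 → p0 → p0 → p0
After 12 symbols: p0.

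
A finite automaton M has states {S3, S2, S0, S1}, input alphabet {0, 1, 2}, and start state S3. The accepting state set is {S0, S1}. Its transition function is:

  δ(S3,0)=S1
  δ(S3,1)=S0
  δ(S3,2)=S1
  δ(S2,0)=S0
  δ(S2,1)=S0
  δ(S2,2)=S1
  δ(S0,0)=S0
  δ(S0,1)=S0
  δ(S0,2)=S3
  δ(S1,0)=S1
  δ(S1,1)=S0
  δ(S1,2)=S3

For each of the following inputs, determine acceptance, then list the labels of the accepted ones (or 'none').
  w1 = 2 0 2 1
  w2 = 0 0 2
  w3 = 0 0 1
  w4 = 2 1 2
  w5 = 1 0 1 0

w1, w3, w5

w1: Trace: S3 -2-> S1 -0-> S1 -2-> S3 -1-> S0  → end S0, accepted
w2: Trace: S3 -0-> S1 -0-> S1 -2-> S3  → end S3, rejected
w3: Trace: S3 -0-> S1 -0-> S1 -1-> S0  → end S0, accepted
w4: Trace: S3 -2-> S1 -1-> S0 -2-> S3  → end S3, rejected
w5: Trace: S3 -1-> S0 -0-> S0 -1-> S0 -0-> S0  → end S0, accepted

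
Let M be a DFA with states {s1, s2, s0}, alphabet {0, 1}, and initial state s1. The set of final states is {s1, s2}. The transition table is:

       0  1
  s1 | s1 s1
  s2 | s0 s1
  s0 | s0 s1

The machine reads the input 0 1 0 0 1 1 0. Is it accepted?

start at s1
read '0': s1 → s1
read '1': s1 → s1
read '0': s1 → s1
read '0': s1 → s1
read '1': s1 → s1
read '1': s1 → s1
read '0': s1 → s1
End state s1 is accepting.

Yes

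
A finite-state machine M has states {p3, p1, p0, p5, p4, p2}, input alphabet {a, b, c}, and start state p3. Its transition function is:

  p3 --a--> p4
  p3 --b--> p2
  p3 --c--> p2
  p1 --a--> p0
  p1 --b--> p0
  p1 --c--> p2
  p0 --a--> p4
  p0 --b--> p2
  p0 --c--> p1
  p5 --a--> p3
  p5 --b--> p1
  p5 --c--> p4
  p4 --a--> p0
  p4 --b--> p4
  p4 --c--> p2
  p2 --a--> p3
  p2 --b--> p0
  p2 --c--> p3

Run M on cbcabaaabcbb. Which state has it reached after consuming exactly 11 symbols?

Trace: p3 -c-> p2 -b-> p0 -c-> p1 -a-> p0 -b-> p2 -a-> p3 -a-> p4 -a-> p0 -b-> p2 -c-> p3 -b-> p2
After 11 symbols: p2.

p2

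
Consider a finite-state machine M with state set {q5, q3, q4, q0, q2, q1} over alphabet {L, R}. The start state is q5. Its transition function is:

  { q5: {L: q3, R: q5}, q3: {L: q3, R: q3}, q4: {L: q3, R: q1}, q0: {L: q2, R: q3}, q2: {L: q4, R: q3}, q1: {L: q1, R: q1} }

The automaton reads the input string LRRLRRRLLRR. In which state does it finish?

start at q5
read 'L': q5 → q3
read 'R': q3 → q3
read 'R': q3 → q3
read 'L': q3 → q3
read 'R': q3 → q3
read 'R': q3 → q3
read 'R': q3 → q3
read 'L': q3 → q3
read 'L': q3 → q3
read 'R': q3 → q3
read 'R': q3 → q3

q3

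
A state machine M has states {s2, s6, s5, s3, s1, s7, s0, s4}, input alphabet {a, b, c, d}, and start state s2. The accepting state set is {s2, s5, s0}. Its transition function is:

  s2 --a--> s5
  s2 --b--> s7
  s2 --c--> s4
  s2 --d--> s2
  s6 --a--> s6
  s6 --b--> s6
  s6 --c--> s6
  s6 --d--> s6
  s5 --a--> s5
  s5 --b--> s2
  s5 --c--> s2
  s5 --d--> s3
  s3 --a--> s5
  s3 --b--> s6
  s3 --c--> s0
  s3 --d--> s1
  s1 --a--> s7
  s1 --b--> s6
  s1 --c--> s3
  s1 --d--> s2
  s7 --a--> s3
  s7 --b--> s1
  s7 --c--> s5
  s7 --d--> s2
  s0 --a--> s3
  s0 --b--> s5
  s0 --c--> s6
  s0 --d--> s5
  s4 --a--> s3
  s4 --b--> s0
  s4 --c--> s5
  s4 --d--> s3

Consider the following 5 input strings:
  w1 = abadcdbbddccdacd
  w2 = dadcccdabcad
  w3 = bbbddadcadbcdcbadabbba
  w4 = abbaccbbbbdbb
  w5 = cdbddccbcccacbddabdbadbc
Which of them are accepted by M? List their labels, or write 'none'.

w1

w1:
  start at s2
  read 'a': s2 → s5
  read 'b': s5 → s2
  read 'a': s2 → s5
  read 'd': s5 → s3
  read 'c': s3 → s0
  read 'd': s0 → s5
  read 'b': s5 → s2
  read 'b': s2 → s7
  read 'd': s7 → s2
  read 'd': s2 → s2
  read 'c': s2 → s4
  read 'c': s4 → s5
  read 'd': s5 → s3
  read 'a': s3 → s5
  read 'c': s5 → s2
  read 'd': s2 → s2
  end s2, accepted
w2:
  start at s2
  read 'd': s2 → s2
  read 'a': s2 → s5
  read 'd': s5 → s3
  read 'c': s3 → s0
  read 'c': s0 → s6
  read 'c': s6 → s6
  read 'd': s6 → s6
  read 'a': s6 → s6
  read 'b': s6 → s6
  read 'c': s6 → s6
  read 'a': s6 → s6
  read 'd': s6 → s6
  end s6, rejected
w3:
  start at s2
  read 'b': s2 → s7
  read 'b': s7 → s1
  read 'b': s1 → s6
  read 'd': s6 → s6
  read 'd': s6 → s6
  read 'a': s6 → s6
  read 'd': s6 → s6
  read 'c': s6 → s6
  read 'a': s6 → s6
  read 'd': s6 → s6
  read 'b': s6 → s6
  read 'c': s6 → s6
  read 'd': s6 → s6
  read 'c': s6 → s6
  read 'b': s6 → s6
  read 'a': s6 → s6
  read 'd': s6 → s6
  read 'a': s6 → s6
  read 'b': s6 → s6
  read 'b': s6 → s6
  read 'b': s6 → s6
  read 'a': s6 → s6
  end s6, rejected
w4:
  start at s2
  read 'a': s2 → s5
  read 'b': s5 → s2
  read 'b': s2 → s7
  read 'a': s7 → s3
  read 'c': s3 → s0
  read 'c': s0 → s6
  read 'b': s6 → s6
  read 'b': s6 → s6
  read 'b': s6 → s6
  read 'b': s6 → s6
  read 'd': s6 → s6
  read 'b': s6 → s6
  read 'b': s6 → s6
  end s6, rejected
w5:
  start at s2
  read 'c': s2 → s4
  read 'd': s4 → s3
  read 'b': s3 → s6
  read 'd': s6 → s6
  read 'd': s6 → s6
  read 'c': s6 → s6
  read 'c': s6 → s6
  read 'b': s6 → s6
  read 'c': s6 → s6
  read 'c': s6 → s6
  read 'c': s6 → s6
  read 'a': s6 → s6
  read 'c': s6 → s6
  read 'b': s6 → s6
  read 'd': s6 → s6
  read 'd': s6 → s6
  read 'a': s6 → s6
  read 'b': s6 → s6
  read 'd': s6 → s6
  read 'b': s6 → s6
  read 'a': s6 → s6
  read 'd': s6 → s6
  read 'b': s6 → s6
  read 'c': s6 → s6
  end s6, rejected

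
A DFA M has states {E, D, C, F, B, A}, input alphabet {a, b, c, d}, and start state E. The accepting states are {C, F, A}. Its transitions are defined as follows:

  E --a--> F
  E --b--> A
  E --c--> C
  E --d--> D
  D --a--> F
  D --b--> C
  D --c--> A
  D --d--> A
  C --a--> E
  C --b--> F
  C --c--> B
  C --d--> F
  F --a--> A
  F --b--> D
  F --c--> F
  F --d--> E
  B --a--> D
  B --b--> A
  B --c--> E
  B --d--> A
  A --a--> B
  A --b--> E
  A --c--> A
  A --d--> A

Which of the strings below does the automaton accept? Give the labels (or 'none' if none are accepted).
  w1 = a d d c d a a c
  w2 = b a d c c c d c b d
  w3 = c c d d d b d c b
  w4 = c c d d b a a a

w1:
  start at E
  read 'a': E → F
  read 'd': F → E
  read 'd': E → D
  read 'c': D → A
  read 'd': A → A
  read 'a': A → B
  read 'a': B → D
  read 'c': D → A
  end A, accepted
w2:
  start at E
  read 'b': E → A
  read 'a': A → B
  read 'd': B → A
  read 'c': A → A
  read 'c': A → A
  read 'c': A → A
  read 'd': A → A
  read 'c': A → A
  read 'b': A → E
  read 'd': E → D
  end D, rejected
w3:
  start at E
  read 'c': E → C
  read 'c': C → B
  read 'd': B → A
  read 'd': A → A
  read 'd': A → A
  read 'b': A → E
  read 'd': E → D
  read 'c': D → A
  read 'b': A → E
  end E, rejected
w4:
  start at E
  read 'c': E → C
  read 'c': C → B
  read 'd': B → A
  read 'd': A → A
  read 'b': A → E
  read 'a': E → F
  read 'a': F → A
  read 'a': A → B
  end B, rejected

w1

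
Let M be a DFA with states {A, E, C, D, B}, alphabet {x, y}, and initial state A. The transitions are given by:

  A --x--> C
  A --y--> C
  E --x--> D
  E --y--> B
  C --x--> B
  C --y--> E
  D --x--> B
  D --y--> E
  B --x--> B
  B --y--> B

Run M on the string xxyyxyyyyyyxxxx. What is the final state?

B

A → C → B → B → B → B → B → B → B → B → B → B → B → B → B → B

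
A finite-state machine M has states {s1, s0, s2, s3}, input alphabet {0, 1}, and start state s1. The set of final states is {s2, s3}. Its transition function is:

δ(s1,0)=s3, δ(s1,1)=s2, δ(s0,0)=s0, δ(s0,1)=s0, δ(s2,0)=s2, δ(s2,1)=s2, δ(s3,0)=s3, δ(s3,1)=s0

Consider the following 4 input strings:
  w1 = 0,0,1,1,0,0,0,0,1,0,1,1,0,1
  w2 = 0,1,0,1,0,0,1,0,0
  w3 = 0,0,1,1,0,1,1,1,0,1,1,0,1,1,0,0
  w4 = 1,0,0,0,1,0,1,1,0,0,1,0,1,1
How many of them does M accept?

1

w1:
  start at s1
  read '0': s1 → s3
  read '0': s3 → s3
  read '1': s3 → s0
  read '1': s0 → s0
  read '0': s0 → s0
  read '0': s0 → s0
  read '0': s0 → s0
  read '0': s0 → s0
  read '1': s0 → s0
  read '0': s0 → s0
  read '1': s0 → s0
  read '1': s0 → s0
  read '0': s0 → s0
  read '1': s0 → s0
  end s0, rejected
w2:
  start at s1
  read '0': s1 → s3
  read '1': s3 → s0
  read '0': s0 → s0
  read '1': s0 → s0
  read '0': s0 → s0
  read '0': s0 → s0
  read '1': s0 → s0
  read '0': s0 → s0
  read '0': s0 → s0
  end s0, rejected
w3:
  start at s1
  read '0': s1 → s3
  read '0': s3 → s3
  read '1': s3 → s0
  read '1': s0 → s0
  read '0': s0 → s0
  read '1': s0 → s0
  read '1': s0 → s0
  read '1': s0 → s0
  read '0': s0 → s0
  read '1': s0 → s0
  read '1': s0 → s0
  read '0': s0 → s0
  read '1': s0 → s0
  read '1': s0 → s0
  read '0': s0 → s0
  read '0': s0 → s0
  end s0, rejected
w4:
  start at s1
  read '1': s1 → s2
  read '0': s2 → s2
  read '0': s2 → s2
  read '0': s2 → s2
  read '1': s2 → s2
  read '0': s2 → s2
  read '1': s2 → s2
  read '1': s2 → s2
  read '0': s2 → s2
  read '0': s2 → s2
  read '1': s2 → s2
  read '0': s2 → s2
  read '1': s2 → s2
  read '1': s2 → s2
  end s2, accepted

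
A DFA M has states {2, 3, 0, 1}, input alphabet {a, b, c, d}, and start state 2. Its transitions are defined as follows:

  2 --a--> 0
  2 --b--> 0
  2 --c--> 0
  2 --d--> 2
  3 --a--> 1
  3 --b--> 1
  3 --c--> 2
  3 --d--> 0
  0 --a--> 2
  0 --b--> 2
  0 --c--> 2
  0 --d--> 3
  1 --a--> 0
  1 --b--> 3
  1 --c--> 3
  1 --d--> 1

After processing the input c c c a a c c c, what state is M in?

2

2 → 0 → 2 → 0 → 2 → 0 → 2 → 0 → 2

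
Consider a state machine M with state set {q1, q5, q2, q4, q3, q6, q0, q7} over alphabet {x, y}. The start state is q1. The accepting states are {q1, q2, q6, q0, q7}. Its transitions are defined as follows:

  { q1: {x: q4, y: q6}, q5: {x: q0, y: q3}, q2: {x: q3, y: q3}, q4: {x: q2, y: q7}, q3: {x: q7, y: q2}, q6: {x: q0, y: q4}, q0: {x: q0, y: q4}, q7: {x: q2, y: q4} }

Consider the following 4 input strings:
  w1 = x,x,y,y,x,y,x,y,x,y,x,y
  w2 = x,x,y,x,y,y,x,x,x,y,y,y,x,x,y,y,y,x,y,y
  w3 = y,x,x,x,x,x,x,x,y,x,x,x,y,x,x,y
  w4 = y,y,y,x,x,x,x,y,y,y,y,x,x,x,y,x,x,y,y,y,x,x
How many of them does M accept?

3

w1: Trace: q1 -x-> q4 -x-> q2 -y-> q3 -y-> q2 -x-> q3 -y-> q2 -x-> q3 -y-> q2 -x-> q3 -y-> q2 -x-> q3 -y-> q2  → end q2, accepted
w2: Trace: q1 -x-> q4 -x-> q2 -y-> q3 -x-> q7 -y-> q4 -y-> q7 -x-> q2 -x-> q3 -x-> q7 -y-> q4 -y-> q7 -y-> q4 -x-> q2 -x-> q3 -y-> q2 -y-> q3 -y-> q2 -x-> q3 -y-> q2 -y-> q3  → end q3, rejected
w3: Trace: q1 -y-> q6 -x-> q0 -x-> q0 -x-> q0 -x-> q0 -x-> q0 -x-> q0 -x-> q0 -y-> q4 -x-> q2 -x-> q3 -x-> q7 -y-> q4 -x-> q2 -x-> q3 -y-> q2  → end q2, accepted
w4: Trace: q1 -y-> q6 -y-> q4 -y-> q7 -x-> q2 -x-> q3 -x-> q7 -x-> q2 -y-> q3 -y-> q2 -y-> q3 -y-> q2 -x-> q3 -x-> q7 -x-> q2 -y-> q3 -x-> q7 -x-> q2 -y-> q3 -y-> q2 -y-> q3 -x-> q7 -x-> q2  → end q2, accepted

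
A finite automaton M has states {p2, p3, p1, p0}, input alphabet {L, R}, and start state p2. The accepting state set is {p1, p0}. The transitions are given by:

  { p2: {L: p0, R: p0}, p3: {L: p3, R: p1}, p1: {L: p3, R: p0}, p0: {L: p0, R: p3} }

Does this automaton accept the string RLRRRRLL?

No

Trace: p2 -R-> p0 -L-> p0 -R-> p3 -R-> p1 -R-> p0 -R-> p3 -L-> p3 -L-> p3
End state p3 is not accepting.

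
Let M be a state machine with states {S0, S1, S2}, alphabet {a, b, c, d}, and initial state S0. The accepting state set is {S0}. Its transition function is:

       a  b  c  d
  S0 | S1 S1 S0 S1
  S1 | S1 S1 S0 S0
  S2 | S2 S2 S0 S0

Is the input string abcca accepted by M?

No

start at S0
read 'a': S0 → S1
read 'b': S1 → S1
read 'c': S1 → S0
read 'c': S0 → S0
read 'a': S0 → S1
End state S1 is not accepting.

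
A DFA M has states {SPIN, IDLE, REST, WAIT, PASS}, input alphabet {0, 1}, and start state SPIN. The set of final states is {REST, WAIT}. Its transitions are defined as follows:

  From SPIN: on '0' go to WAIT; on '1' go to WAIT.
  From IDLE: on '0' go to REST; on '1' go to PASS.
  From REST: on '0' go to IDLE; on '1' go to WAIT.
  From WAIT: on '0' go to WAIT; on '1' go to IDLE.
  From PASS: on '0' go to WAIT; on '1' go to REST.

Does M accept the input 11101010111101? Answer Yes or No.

Trace: SPIN -1-> WAIT -1-> IDLE -1-> PASS -0-> WAIT -1-> IDLE -0-> REST -1-> WAIT -0-> WAIT -1-> IDLE -1-> PASS -1-> REST -1-> WAIT -0-> WAIT -1-> IDLE
End state IDLE is not accepting.

No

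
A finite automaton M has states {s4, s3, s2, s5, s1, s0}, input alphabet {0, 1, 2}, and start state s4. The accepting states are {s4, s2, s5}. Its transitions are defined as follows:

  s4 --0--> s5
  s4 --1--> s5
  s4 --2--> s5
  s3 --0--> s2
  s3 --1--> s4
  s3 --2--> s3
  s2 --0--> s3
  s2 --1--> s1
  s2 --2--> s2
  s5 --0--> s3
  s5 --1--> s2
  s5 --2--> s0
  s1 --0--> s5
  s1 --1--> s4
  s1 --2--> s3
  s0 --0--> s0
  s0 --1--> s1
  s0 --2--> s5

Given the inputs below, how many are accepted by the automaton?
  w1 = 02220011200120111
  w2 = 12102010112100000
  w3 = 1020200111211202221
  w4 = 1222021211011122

w1:
  start at s4
  read '0': s4 → s5
  read '2': s5 → s0
  read '2': s0 → s5
  read '2': s5 → s0
  read '0': s0 → s0
  read '0': s0 → s0
  read '1': s0 → s1
  read '1': s1 → s4
  read '2': s4 → s5
  read '0': s5 → s3
  read '0': s3 → s2
  read '1': s2 → s1
  read '2': s1 → s3
  read '0': s3 → s2
  read '1': s2 → s1
  read '1': s1 → s4
  read '1': s4 → s5
  end s5, accepted
w2:
  start at s4
  read '1': s4 → s5
  read '2': s5 → s0
  read '1': s0 → s1
  read '0': s1 → s5
  read '2': s5 → s0
  read '0': s0 → s0
  read '1': s0 → s1
  read '0': s1 → s5
  read '1': s5 → s2
  read '1': s2 → s1
  read '2': s1 → s3
  read '1': s3 → s4
  read '0': s4 → s5
  read '0': s5 → s3
  read '0': s3 → s2
  read '0': s2 → s3
  read '0': s3 → s2
  end s2, accepted
w3:
  start at s4
  read '1': s4 → s5
  read '0': s5 → s3
  read '2': s3 → s3
  read '0': s3 → s2
  read '2': s2 → s2
  read '0': s2 → s3
  read '0': s3 → s2
  read '1': s2 → s1
  read '1': s1 → s4
  read '1': s4 → s5
  read '2': s5 → s0
  read '1': s0 → s1
  read '1': s1 → s4
  read '2': s4 → s5
  read '0': s5 → s3
  read '2': s3 → s3
  read '2': s3 → s3
  read '2': s3 → s3
  read '1': s3 → s4
  end s4, accepted
w4:
  start at s4
  read '1': s4 → s5
  read '2': s5 → s0
  read '2': s0 → s5
  read '2': s5 → s0
  read '0': s0 → s0
  read '2': s0 → s5
  read '1': s5 → s2
  read '2': s2 → s2
  read '1': s2 → s1
  read '1': s1 → s4
  read '0': s4 → s5
  read '1': s5 → s2
  read '1': s2 → s1
  read '1': s1 → s4
  read '2': s4 → s5
  read '2': s5 → s0
  end s0, rejected

3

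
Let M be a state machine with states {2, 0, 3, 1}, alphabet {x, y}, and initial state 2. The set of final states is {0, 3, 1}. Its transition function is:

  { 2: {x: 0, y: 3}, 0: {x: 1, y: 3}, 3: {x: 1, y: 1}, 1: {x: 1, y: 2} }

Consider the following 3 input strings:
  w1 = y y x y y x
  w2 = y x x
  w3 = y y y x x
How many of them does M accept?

w1:
  start at 2
  read 'y': 2 → 3
  read 'y': 3 → 1
  read 'x': 1 → 1
  read 'y': 1 → 2
  read 'y': 2 → 3
  read 'x': 3 → 1
  end 1, accepted
w2:
  start at 2
  read 'y': 2 → 3
  read 'x': 3 → 1
  read 'x': 1 → 1
  end 1, accepted
w3:
  start at 2
  read 'y': 2 → 3
  read 'y': 3 → 1
  read 'y': 1 → 2
  read 'x': 2 → 0
  read 'x': 0 → 1
  end 1, accepted

3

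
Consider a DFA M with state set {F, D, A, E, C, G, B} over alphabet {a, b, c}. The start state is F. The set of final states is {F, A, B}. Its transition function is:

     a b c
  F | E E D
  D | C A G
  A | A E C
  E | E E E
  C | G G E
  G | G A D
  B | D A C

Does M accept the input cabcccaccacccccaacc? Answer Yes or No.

Trace: F -c-> D -a-> C -b-> G -c-> D -c-> G -c-> D -a-> C -c-> E -c-> E -a-> E -c-> E -c-> E -c-> E -c-> E -c-> E -a-> E -a-> E -c-> E -c-> E
End state E is not accepting.

No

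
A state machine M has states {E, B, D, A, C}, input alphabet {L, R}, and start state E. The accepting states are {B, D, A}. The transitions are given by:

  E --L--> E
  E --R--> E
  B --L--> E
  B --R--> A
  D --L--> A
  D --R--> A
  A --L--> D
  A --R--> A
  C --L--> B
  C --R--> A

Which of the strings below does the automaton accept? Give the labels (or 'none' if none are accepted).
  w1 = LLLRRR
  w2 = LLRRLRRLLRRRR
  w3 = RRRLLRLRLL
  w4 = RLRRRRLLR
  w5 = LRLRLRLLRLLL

w1: Trace: E -L-> E -L-> E -L-> E -R-> E -R-> E -R-> E  → end E, rejected
w2: Trace: E -L-> E -L-> E -R-> E -R-> E -L-> E -R-> E -R-> E -L-> E -L-> E -R-> E -R-> E -R-> E -R-> E  → end E, rejected
w3: Trace: E -R-> E -R-> E -R-> E -L-> E -L-> E -R-> E -L-> E -R-> E -L-> E -L-> E  → end E, rejected
w4: Trace: E -R-> E -L-> E -R-> E -R-> E -R-> E -R-> E -L-> E -L-> E -R-> E  → end E, rejected
w5: Trace: E -L-> E -R-> E -L-> E -R-> E -L-> E -R-> E -L-> E -L-> E -R-> E -L-> E -L-> E -L-> E  → end E, rejected

none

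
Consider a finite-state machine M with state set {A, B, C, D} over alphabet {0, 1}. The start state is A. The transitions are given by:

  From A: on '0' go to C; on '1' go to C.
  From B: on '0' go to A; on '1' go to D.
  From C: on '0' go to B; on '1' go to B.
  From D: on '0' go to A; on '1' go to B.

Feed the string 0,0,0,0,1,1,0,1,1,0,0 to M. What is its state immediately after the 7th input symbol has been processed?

A

A → C → B → A → C → B → D → A
After 7 symbols: A.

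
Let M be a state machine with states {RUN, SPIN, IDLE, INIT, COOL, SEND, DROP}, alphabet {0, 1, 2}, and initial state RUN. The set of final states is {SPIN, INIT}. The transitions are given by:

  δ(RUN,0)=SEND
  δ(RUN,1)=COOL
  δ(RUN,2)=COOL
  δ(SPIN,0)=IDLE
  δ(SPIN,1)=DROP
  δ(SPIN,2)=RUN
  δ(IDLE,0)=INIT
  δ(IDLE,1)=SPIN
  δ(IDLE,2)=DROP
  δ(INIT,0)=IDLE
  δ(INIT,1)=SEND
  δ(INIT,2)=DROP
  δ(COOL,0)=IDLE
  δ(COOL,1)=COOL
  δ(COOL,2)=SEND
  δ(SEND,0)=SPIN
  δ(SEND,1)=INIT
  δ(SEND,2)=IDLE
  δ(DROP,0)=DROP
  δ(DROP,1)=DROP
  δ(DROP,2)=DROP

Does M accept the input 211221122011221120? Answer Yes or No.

No

RUN → COOL → COOL → COOL → SEND → IDLE → SPIN → DROP → DROP → DROP → DROP → DROP → DROP → DROP → DROP → DROP → DROP → DROP → DROP
End state DROP is not accepting.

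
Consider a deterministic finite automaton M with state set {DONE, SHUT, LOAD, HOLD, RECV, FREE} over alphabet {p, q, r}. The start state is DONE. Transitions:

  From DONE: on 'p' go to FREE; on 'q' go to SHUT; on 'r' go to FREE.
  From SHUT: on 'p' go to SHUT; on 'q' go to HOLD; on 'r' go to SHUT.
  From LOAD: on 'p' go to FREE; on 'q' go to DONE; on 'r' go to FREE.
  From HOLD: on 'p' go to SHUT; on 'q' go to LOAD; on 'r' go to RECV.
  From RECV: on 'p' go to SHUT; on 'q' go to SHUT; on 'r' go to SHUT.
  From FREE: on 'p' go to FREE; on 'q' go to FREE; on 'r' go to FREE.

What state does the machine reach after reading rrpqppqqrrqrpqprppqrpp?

FREE

DONE → FREE → FREE → FREE → FREE → FREE → FREE → FREE → FREE → FREE → FREE → FREE → FREE → FREE → FREE → FREE → FREE → FREE → FREE → FREE → FREE → FREE → FREE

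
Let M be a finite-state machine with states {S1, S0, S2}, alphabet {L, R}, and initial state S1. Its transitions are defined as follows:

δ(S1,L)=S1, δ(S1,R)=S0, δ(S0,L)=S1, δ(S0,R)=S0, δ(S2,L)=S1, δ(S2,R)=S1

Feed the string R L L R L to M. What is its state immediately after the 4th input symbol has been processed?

start at S1
read 'R': S1 → S0
read 'L': S0 → S1
read 'L': S1 → S1
read 'R': S1 → S0
After 4 symbols: S0.

S0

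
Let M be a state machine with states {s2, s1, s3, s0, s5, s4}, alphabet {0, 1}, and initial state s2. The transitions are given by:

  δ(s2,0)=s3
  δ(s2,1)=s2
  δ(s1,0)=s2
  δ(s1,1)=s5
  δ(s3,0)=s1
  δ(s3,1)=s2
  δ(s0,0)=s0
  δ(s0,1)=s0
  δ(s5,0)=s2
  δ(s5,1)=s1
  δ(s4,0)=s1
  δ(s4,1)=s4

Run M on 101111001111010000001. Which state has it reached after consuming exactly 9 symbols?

Trace: s2 -1-> s2 -0-> s3 -1-> s2 -1-> s2 -1-> s2 -1-> s2 -0-> s3 -0-> s1 -1-> s5
After 9 symbols: s5.

s5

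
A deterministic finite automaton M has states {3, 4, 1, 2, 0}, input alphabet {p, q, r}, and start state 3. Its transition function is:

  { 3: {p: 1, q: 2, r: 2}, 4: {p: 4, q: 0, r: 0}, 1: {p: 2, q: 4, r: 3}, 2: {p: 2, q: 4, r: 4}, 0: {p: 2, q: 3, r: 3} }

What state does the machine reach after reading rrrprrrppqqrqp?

2

Trace: 3 -r-> 2 -r-> 4 -r-> 0 -p-> 2 -r-> 4 -r-> 0 -r-> 3 -p-> 1 -p-> 2 -q-> 4 -q-> 0 -r-> 3 -q-> 2 -p-> 2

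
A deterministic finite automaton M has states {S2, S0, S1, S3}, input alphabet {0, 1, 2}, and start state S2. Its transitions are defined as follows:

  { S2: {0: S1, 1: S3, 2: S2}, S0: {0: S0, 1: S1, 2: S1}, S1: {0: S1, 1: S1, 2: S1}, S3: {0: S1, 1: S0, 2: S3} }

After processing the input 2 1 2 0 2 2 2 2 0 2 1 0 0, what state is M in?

S2 → S2 → S3 → S3 → S1 → S1 → S1 → S1 → S1 → S1 → S1 → S1 → S1 → S1

S1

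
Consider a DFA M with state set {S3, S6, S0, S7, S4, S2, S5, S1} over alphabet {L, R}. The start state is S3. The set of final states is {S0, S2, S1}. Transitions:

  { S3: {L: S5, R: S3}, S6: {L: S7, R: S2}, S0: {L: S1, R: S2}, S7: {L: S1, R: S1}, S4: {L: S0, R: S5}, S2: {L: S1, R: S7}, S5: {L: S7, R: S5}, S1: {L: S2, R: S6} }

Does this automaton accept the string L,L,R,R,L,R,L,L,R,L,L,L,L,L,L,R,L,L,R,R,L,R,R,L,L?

Yes

Trace: S3 -L-> S5 -L-> S7 -R-> S1 -R-> S6 -L-> S7 -R-> S1 -L-> S2 -L-> S1 -R-> S6 -L-> S7 -L-> S1 -L-> S2 -L-> S1 -L-> S2 -L-> S1 -R-> S6 -L-> S7 -L-> S1 -R-> S6 -R-> S2 -L-> S1 -R-> S6 -R-> S2 -L-> S1 -L-> S2
End state S2 is accepting.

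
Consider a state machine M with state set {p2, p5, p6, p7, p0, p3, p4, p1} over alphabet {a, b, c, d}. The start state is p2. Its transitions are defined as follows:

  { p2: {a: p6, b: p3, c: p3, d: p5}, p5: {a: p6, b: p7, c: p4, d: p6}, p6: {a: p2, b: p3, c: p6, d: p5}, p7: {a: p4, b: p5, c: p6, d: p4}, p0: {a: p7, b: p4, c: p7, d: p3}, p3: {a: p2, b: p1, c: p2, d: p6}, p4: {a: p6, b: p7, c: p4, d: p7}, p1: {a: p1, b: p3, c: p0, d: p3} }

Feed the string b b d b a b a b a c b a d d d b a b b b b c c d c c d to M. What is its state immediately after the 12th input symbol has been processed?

start at p2
read 'b': p2 → p3
read 'b': p3 → p1
read 'd': p1 → p3
read 'b': p3 → p1
read 'a': p1 → p1
read 'b': p1 → p3
read 'a': p3 → p2
read 'b': p2 → p3
read 'a': p3 → p2
read 'c': p2 → p3
read 'b': p3 → p1
read 'a': p1 → p1
After 12 symbols: p1.

p1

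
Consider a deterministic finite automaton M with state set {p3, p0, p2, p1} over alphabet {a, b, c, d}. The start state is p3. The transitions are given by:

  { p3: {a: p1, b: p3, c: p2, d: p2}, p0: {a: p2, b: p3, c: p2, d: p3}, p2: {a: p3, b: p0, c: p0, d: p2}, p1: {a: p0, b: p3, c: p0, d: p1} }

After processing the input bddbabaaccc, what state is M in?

p3 → p3 → p2 → p2 → p0 → p2 → p0 → p2 → p3 → p2 → p0 → p2

p2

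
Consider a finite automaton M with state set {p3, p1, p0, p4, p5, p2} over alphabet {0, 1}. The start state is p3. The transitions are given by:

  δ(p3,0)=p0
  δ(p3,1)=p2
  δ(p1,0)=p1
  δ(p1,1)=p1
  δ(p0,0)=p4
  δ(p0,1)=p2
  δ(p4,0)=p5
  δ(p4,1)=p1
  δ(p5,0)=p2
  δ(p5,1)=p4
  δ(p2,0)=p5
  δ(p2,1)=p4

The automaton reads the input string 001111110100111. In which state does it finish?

p1

start at p3
read '0': p3 → p0
read '0': p0 → p4
read '1': p4 → p1
read '1': p1 → p1
read '1': p1 → p1
read '1': p1 → p1
read '1': p1 → p1
read '1': p1 → p1
read '0': p1 → p1
read '1': p1 → p1
read '0': p1 → p1
read '0': p1 → p1
read '1': p1 → p1
read '1': p1 → p1
read '1': p1 → p1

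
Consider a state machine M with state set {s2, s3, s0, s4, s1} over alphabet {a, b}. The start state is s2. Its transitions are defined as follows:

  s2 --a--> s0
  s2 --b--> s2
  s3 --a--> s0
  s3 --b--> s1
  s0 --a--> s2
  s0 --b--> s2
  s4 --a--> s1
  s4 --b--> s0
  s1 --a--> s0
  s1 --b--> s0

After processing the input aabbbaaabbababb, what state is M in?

Trace: s2 -a-> s0 -a-> s2 -b-> s2 -b-> s2 -b-> s2 -a-> s0 -a-> s2 -a-> s0 -b-> s2 -b-> s2 -a-> s0 -b-> s2 -a-> s0 -b-> s2 -b-> s2

s2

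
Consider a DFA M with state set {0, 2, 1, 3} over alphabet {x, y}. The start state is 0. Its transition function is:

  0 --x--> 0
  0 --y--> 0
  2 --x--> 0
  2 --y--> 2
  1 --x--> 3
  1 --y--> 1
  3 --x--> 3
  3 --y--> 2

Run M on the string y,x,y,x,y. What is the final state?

Trace: 0 -y-> 0 -x-> 0 -y-> 0 -x-> 0 -y-> 0

0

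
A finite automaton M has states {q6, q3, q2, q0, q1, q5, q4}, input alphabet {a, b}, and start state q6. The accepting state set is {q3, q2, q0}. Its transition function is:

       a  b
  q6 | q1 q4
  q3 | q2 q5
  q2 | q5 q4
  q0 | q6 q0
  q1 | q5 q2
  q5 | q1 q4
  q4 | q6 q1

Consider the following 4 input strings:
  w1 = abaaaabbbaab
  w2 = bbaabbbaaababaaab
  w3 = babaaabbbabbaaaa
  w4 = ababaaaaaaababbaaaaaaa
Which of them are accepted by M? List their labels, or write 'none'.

w1

w1: q6 → q1 → q2 → q5 → q1 → q5 → q1 → q2 → q4 → q1 → q5 → q1 → q2  → end q2, accepted
w2: q6 → q4 → q1 → q5 → q1 → q2 → q4 → q1 → q5 → q1 → q5 → q4 → q6 → q4 → q6 → q1 → q5 → q4  → end q4, rejected
w3: q6 → q4 → q6 → q4 → q6 → q1 → q5 → q4 → q1 → q2 → q5 → q4 → q1 → q5 → q1 → q5 → q1  → end q1, rejected
w4: q6 → q1 → q2 → q5 → q4 → q6 → q1 → q5 → q1 → q5 → q1 → q5 → q4 → q6 → q4 → q1 → q5 → q1 → q5 → q1 → q5 → q1 → q5  → end q5, rejected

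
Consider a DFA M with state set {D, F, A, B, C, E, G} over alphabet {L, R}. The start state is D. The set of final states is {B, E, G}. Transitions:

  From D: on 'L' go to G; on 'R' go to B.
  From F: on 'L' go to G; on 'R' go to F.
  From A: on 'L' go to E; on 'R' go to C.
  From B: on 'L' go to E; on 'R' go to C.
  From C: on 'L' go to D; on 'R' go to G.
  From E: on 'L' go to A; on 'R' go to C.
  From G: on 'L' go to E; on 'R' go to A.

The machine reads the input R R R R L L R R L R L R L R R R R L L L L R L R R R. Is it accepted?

Yes

start at D
read 'R': D → B
read 'R': B → C
read 'R': C → G
read 'R': G → A
read 'L': A → E
read 'L': E → A
read 'R': A → C
read 'R': C → G
read 'L': G → E
read 'R': E → C
read 'L': C → D
read 'R': D → B
read 'L': B → E
read 'R': E → C
read 'R': C → G
read 'R': G → A
read 'R': A → C
read 'L': C → D
read 'L': D → G
read 'L': G → E
read 'L': E → A
read 'R': A → C
read 'L': C → D
read 'R': D → B
read 'R': B → C
read 'R': C → G
End state G is accepting.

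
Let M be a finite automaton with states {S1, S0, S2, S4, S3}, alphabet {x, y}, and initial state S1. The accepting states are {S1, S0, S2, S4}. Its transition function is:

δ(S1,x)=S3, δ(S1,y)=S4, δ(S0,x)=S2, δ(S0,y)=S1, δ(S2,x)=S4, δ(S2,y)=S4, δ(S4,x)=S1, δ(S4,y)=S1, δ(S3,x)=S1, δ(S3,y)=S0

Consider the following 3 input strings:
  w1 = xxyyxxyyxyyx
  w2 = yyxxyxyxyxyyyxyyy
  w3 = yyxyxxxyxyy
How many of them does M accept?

2

w1:
  start at S1
  read 'x': S1 → S3
  read 'x': S3 → S1
  read 'y': S1 → S4
  read 'y': S4 → S1
  read 'x': S1 → S3
  read 'x': S3 → S1
  read 'y': S1 → S4
  read 'y': S4 → S1
  read 'x': S1 → S3
  read 'y': S3 → S0
  read 'y': S0 → S1
  read 'x': S1 → S3
  end S3, rejected
w2:
  start at S1
  read 'y': S1 → S4
  read 'y': S4 → S1
  read 'x': S1 → S3
  read 'x': S3 → S1
  read 'y': S1 → S4
  read 'x': S4 → S1
  read 'y': S1 → S4
  read 'x': S4 → S1
  read 'y': S1 → S4
  read 'x': S4 → S1
  read 'y': S1 → S4
  read 'y': S4 → S1
  read 'y': S1 → S4
  read 'x': S4 → S1
  read 'y': S1 → S4
  read 'y': S4 → S1
  read 'y': S1 → S4
  end S4, accepted
w3:
  start at S1
  read 'y': S1 → S4
  read 'y': S4 → S1
  read 'x': S1 → S3
  read 'y': S3 → S0
  read 'x': S0 → S2
  read 'x': S2 → S4
  read 'x': S4 → S1
  read 'y': S1 → S4
  read 'x': S4 → S1
  read 'y': S1 → S4
  read 'y': S4 → S1
  end S1, accepted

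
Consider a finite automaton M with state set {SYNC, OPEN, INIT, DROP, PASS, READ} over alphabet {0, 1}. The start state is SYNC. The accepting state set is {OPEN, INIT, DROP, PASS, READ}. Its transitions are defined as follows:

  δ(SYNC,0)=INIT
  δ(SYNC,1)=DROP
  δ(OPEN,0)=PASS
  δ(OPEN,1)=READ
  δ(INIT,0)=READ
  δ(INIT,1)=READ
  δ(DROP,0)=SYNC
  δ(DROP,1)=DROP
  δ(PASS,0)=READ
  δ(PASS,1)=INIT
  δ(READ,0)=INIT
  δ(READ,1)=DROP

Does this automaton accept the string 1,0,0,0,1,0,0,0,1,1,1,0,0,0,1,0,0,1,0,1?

SYNC → DROP → SYNC → INIT → READ → DROP → SYNC → INIT → READ → DROP → DROP → DROP → SYNC → INIT → READ → DROP → SYNC → INIT → READ → INIT → READ
End state READ is accepting.

Yes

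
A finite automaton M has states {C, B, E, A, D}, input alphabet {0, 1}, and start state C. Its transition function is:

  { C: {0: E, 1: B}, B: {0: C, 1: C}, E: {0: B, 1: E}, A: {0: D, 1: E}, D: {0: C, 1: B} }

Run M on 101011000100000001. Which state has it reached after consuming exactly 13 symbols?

start at C
read '1': C → B
read '0': B → C
read '1': C → B
read '0': B → C
read '1': C → B
read '1': B → C
read '0': C → E
read '0': E → B
read '0': B → C
read '1': C → B
read '0': B → C
read '0': C → E
read '0': E → B
After 13 symbols: B.

B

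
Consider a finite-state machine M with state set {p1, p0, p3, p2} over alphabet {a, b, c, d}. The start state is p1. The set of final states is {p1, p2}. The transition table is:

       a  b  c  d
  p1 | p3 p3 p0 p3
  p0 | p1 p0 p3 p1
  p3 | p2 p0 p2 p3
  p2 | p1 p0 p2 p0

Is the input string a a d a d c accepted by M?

p1 → p3 → p2 → p0 → p1 → p3 → p2
End state p2 is accepting.

Yes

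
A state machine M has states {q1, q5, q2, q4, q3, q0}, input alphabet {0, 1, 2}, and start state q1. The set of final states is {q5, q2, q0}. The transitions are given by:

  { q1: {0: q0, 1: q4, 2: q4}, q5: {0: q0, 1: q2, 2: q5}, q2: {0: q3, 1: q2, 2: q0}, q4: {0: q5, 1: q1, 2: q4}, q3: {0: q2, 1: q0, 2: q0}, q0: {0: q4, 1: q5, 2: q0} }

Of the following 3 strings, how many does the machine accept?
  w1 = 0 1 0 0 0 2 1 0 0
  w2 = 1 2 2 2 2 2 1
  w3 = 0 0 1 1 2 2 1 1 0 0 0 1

w1: Trace: q1 -0-> q0 -1-> q5 -0-> q0 -0-> q4 -0-> q5 -2-> q5 -1-> q2 -0-> q3 -0-> q2  → end q2, accepted
w2: Trace: q1 -1-> q4 -2-> q4 -2-> q4 -2-> q4 -2-> q4 -2-> q4 -1-> q1  → end q1, rejected
w3: Trace: q1 -0-> q0 -0-> q4 -1-> q1 -1-> q4 -2-> q4 -2-> q4 -1-> q1 -1-> q4 -0-> q5 -0-> q0 -0-> q4 -1-> q1  → end q1, rejected

1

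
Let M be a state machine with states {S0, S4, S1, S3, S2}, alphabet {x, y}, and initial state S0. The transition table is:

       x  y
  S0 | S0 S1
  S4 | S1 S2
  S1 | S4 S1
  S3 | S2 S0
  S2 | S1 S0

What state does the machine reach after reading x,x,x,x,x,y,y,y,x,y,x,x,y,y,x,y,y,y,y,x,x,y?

start at S0
read 'x': S0 → S0
read 'x': S0 → S0
read 'x': S0 → S0
read 'x': S0 → S0
read 'x': S0 → S0
read 'y': S0 → S1
read 'y': S1 → S1
read 'y': S1 → S1
read 'x': S1 → S4
read 'y': S4 → S2
read 'x': S2 → S1
read 'x': S1 → S4
read 'y': S4 → S2
read 'y': S2 → S0
read 'x': S0 → S0
read 'y': S0 → S1
read 'y': S1 → S1
read 'y': S1 → S1
read 'y': S1 → S1
read 'x': S1 → S4
read 'x': S4 → S1
read 'y': S1 → S1

S1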